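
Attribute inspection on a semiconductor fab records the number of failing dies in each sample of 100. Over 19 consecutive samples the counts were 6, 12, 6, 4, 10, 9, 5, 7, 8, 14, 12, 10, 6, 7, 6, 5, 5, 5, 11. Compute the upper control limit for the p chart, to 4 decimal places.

0.1583

p̄ = Σdᵢ / (k·n) = 148 / (19 × 100) = 0.07789
UCL = p̄ + 3·√(p̄(1−p̄)/n) = 0.07789 + 3 × √(0.07789×0.92211/100) = 0.07789 + 3 × 0.02680 = 0.15830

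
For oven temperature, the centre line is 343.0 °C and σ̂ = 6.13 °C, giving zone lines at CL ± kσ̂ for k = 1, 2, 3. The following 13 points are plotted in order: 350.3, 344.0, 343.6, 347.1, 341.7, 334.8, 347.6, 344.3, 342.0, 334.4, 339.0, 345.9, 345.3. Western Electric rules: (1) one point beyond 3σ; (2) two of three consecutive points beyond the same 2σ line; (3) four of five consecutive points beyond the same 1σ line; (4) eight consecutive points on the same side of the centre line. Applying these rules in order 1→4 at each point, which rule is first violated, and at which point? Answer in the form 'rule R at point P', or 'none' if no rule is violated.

none

Zone of each point (C = within 1σ̂, B = 1σ̂–2σ̂, A = 2σ̂–3σ̂, * = beyond 3σ̂; sign = side of CL): 1:+B, 2:+C, 3:+C, 4:+C, 5:-C, 6:-B, 7:+C, 8:+C, 9:-C, 10:-B, 11:-C, 12:+C, 13:+C
No rule fires across all 13 points.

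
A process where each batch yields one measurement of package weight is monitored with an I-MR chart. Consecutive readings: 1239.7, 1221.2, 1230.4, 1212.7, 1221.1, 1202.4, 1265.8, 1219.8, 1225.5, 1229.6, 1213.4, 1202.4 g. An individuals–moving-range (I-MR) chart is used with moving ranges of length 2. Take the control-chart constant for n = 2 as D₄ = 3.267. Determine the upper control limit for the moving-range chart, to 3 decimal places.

Moving ranges: 18.5, 9.2, 17.7, 8.4, 18.7, 63.4, 46.0, 5.7, 4.1, 16.2, 11.0; M̄R̄ = 218.9000 / 11 = 19.9000
UCL_MR = D₄·M̄R̄ = 3.267 × 19.9000 = 65.0133

65.013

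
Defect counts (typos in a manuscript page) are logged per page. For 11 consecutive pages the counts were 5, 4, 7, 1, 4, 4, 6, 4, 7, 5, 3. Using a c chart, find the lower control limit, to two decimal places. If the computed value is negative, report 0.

c̄ = (5 + 4 + 7 + 1 + 4 + 4 + 6 + 4 + 7 + 5 + 3) / 11 = 50 / 11 = 4.5455
LCL = c̄ − 3√c̄ = 4.5455 − 3 × 2.1320 = -1.8506 → 0 (cannot be negative)

0.00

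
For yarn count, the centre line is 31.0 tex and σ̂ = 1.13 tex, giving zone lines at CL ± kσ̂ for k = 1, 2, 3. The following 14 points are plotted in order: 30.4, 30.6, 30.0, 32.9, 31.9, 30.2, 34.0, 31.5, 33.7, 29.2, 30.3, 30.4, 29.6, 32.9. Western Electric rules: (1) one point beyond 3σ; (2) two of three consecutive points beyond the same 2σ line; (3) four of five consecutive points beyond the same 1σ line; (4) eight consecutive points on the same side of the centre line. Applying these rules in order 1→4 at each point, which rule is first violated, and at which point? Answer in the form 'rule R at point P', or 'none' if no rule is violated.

rule 2 at point 9

Zone of each point (C = within 1σ̂, B = 1σ̂–2σ̂, A = 2σ̂–3σ̂, * = beyond 3σ̂; sign = side of CL): 1:-C, 2:-C, 3:-C, 4:+B, 5:+C, 6:-C, 7:+A, 8:+C, 9:+A, 10:-B, 11:-C, 12:-C, 13:-B, 14:+B
Rule 2 (two of three consecutive points beyond the same 2σ limit) is satisfied at point 9.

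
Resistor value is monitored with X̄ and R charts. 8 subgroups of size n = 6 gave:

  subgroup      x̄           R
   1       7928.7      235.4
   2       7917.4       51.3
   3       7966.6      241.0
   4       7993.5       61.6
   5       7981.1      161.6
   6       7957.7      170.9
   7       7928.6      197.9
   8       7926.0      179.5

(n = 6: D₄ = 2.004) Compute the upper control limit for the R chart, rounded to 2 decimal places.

325.45

R̄ = (235.4 + 51.3 + 241.0 + 61.6 + 161.6 + 170.9 + 197.9 + 179.5) / 8 = 1299.2000 / 8 = 162.4000
UCL_R = D₄·R̄ = 2.004 × 162.4000 = 325.4496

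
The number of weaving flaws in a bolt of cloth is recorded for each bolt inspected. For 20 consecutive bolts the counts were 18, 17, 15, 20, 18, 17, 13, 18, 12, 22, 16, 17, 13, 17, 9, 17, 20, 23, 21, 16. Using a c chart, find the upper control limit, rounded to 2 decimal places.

29.30

c̄ = (18 + 17 + 15 + 20 + 18 + 17 + 13 + 18 + 12 + 22 + 16 + 17 + 13 + 17 + 9 + 17 + 20 + 23 + 21 + 16) / 20 = 339 / 20 = 16.9500
UCL = c̄ + 3√c̄ = 16.9500 + 3 × √16.9500 = 16.9500 + 3 × 4.1170 = 29.3011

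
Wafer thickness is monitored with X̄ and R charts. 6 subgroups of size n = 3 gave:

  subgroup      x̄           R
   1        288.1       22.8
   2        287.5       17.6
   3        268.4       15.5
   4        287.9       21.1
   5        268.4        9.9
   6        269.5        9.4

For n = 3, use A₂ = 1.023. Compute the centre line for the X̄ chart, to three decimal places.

278.300

X̄̄ = (288.1 + 287.5 + 268.4 + 287.9 + 268.4 + 269.5) / 6 = 1669.8000 / 6 = 278.3000
CL = X̄̄ = 278.3000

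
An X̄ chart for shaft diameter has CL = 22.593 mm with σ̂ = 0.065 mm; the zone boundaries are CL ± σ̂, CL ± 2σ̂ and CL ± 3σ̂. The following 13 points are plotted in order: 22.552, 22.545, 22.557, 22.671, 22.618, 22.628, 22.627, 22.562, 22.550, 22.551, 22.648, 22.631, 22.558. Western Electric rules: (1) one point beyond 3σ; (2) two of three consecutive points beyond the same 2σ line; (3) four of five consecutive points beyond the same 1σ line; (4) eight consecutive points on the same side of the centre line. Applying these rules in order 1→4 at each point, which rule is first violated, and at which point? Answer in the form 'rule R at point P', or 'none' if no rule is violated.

none

Zone of each point (C = within 1σ̂, B = 1σ̂–2σ̂, A = 2σ̂–3σ̂, * = beyond 3σ̂; sign = side of CL): 1:-C, 2:-C, 3:-C, 4:+B, 5:+C, 6:+C, 7:+C, 8:-C, 9:-C, 10:-C, 11:+C, 12:+C, 13:-C
No rule fires across all 13 points.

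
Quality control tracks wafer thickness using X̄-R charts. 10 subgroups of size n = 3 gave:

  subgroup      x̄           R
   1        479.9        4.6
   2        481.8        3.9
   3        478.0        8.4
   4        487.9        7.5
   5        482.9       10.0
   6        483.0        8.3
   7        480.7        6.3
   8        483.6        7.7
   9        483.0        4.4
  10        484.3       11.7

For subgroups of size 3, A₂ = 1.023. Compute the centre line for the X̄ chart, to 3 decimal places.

482.510

X̄̄ = (479.9 + 481.8 + 478.0 + 487.9 + 482.9 + 483.0 + 480.7 + 483.6 + 483.0 + 484.3) / 10 = 4825.1000 / 10 = 482.5100
CL = X̄̄ = 482.5100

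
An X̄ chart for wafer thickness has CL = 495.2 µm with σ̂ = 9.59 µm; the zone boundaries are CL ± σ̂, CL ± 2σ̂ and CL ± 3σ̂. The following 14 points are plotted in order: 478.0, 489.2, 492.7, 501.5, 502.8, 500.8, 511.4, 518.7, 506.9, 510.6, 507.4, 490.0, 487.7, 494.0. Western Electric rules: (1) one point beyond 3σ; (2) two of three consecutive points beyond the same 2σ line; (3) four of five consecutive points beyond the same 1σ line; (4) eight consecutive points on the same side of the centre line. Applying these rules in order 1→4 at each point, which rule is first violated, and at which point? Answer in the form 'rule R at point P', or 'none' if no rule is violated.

Zone of each point (C = within 1σ̂, B = 1σ̂–2σ̂, A = 2σ̂–3σ̂, * = beyond 3σ̂; sign = side of CL): 1:-B, 2:-C, 3:-C, 4:+C, 5:+C, 6:+C, 7:+B, 8:+A, 9:+B, 10:+B, 11:+B, 12:-C, 13:-C, 14:-C
Rule 3 (four of five consecutive points beyond the same 1σ limit) is satisfied at point 10.

rule 3 at point 10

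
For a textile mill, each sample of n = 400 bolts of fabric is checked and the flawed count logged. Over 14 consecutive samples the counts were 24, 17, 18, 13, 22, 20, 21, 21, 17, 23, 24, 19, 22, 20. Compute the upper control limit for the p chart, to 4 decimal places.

0.0829

p̄ = Σdᵢ / (k·n) = 281 / (14 × 400) = 0.05018
UCL = p̄ + 3·√(p̄(1−p̄)/n) = 0.05018 + 3 × √(0.05018×0.94982/400) = 0.05018 + 3 × 0.01092 = 0.08293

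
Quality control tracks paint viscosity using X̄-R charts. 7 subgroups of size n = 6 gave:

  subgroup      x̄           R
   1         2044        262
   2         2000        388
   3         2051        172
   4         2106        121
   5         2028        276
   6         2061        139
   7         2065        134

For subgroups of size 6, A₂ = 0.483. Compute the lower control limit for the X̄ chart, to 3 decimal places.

1947.766

X̄̄ = (2044 + 2000 + 2051 + 2106 + 2028 + 2061 + 2065) / 7 = 14355.0000 / 7 = 2050.7143
R̄ = (262 + 388 + 172 + 121 + 276 + 139 + 134) / 7 = 1492.0000 / 7 = 213.1429
LCL = X̄̄ − A₂·R̄ = 2050.7143 − 0.483 × 213.1429 = 1947.7663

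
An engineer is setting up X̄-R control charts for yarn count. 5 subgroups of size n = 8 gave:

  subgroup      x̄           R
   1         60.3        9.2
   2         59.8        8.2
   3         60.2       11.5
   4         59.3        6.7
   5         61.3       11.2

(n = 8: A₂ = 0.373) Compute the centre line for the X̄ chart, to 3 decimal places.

X̄̄ = (60.3 + 59.8 + 60.2 + 59.3 + 61.3) / 5 = 300.9000 / 5 = 60.1800
CL = X̄̄ = 60.1800

60.180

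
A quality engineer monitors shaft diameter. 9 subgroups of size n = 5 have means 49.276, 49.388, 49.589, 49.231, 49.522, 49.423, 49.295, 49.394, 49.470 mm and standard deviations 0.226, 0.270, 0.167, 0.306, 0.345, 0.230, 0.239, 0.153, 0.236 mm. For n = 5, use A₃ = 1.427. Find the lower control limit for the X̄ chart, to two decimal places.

X̄̄ = (49.276 + 49.388 + 49.589 + 49.231 + 49.522 + 49.423 + 49.295 + 49.394 + 49.470) / 9 = 49.3987
s̄ = (0.226 + 0.270 + 0.167 + 0.306 + 0.345 + 0.230 + 0.239 + 0.153 + 0.236) / 9 = 0.2413
LCL = X̄̄ − A₃·s̄ = 49.3987 − 1.427 × 0.2413 = 49.0543

49.05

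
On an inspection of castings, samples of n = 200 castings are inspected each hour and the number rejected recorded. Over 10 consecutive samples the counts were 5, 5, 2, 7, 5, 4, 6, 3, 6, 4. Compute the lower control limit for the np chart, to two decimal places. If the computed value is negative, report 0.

p̄ = Σdᵢ / (k·n) = 47 / (10 × 200) = 0.02350
LCL = np̄ − 3·√(np̄(1−p̄)) = 4.7000 − 3 × 2.1423 = -1.7270 → 0 (negative, so LCL = 0)

0.00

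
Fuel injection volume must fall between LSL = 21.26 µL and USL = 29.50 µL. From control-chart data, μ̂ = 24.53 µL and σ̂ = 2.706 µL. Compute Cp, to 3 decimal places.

0.508

Cp = (USL − LSL) / (6σ̂) = (29.50 − 21.26) / (6 × 2.706) = 8.2400 / 16.2360 = 0.5075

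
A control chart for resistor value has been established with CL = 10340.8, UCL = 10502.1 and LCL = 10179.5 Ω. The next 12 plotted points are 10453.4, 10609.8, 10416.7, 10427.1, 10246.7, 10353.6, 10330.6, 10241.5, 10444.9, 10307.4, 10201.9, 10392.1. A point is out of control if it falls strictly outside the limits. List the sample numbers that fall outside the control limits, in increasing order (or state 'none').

2

Compare each point to [10179.5, 10502.1]: sample 2 = 10609.8 > UCL.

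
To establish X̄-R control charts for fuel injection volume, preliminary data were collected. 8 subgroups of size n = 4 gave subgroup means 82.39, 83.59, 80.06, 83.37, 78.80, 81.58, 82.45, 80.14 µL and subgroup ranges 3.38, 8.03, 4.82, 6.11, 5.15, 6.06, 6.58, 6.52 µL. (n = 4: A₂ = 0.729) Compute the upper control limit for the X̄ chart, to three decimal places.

X̄̄ = (82.39 + 83.59 + 80.06 + 83.37 + 78.80 + 81.58 + 82.45 + 80.14) / 8 = 652.3800 / 8 = 81.5475
R̄ = (3.38 + 8.03 + 4.82 + 6.11 + 5.15 + 6.06 + 6.58 + 6.52) / 8 = 46.6500 / 8 = 5.8312
UCL = X̄̄ + A₂·R̄ = 81.5475 + 0.729 × 5.8312 = 85.7985

85.798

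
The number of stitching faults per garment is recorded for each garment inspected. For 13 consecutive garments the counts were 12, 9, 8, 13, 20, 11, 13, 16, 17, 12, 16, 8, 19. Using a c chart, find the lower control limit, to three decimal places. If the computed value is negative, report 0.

2.409

c̄ = (12 + 9 + 8 + 13 + 20 + 11 + 13 + 16 + 17 + 12 + 16 + 8 + 19) / 13 = 174 / 13 = 13.3846
LCL = c̄ − 3√c̄ = 13.3846 − 3 × 3.6585 = 2.4091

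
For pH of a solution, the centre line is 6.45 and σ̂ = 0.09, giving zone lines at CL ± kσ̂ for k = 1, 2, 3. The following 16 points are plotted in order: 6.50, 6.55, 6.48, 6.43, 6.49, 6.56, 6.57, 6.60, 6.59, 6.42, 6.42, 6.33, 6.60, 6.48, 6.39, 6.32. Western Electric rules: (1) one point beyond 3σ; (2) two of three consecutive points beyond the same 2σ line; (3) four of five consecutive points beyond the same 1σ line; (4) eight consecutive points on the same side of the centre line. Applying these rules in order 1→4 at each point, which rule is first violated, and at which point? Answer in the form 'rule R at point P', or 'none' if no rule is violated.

rule 3 at point 9

Zone of each point (C = within 1σ̂, B = 1σ̂–2σ̂, A = 2σ̂–3σ̂, * = beyond 3σ̂; sign = side of CL): 1:+C, 2:+B, 3:+C, 4:-C, 5:+C, 6:+B, 7:+B, 8:+B, 9:+B, 10:-C, 11:-C, 12:-B, 13:+B, 14:+C, 15:-C, 16:-B
Rule 3 (four of five consecutive points beyond the same 1σ limit) is satisfied at point 9.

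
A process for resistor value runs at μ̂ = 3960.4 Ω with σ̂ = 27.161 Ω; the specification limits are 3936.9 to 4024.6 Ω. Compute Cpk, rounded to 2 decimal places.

Cpu = (USL − μ̂) / (3σ̂) = (4024.6 − 3960.4) / (3 × 27.161) = 0.7879; Cpl = (μ̂ − LSL) / (3σ̂) = (3960.4 − 3936.9) / (3 × 27.161) = 0.2884; Cpk = min(Cpu, Cpl) = 0.2884

0.29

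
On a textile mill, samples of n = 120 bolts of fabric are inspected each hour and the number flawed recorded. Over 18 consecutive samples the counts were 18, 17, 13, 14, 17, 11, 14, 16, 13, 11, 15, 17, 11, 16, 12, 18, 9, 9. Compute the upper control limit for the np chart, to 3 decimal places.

24.476

p̄ = Σdᵢ / (k·n) = 251 / (18 × 120) = 0.11620
UCL = np̄ + 3·√(np̄(1−p̄)) = 13.9444 + 3 × √(13.9444×0.88380) = 13.9444 + 3 × 3.5106 = 24.4761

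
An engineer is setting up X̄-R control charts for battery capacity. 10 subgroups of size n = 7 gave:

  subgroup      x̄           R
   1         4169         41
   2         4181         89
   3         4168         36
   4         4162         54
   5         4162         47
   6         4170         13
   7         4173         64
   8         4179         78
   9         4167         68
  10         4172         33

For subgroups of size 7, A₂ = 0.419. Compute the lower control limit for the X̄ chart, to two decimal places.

X̄̄ = (4169 + 4181 + 4168 + 4162 + 4162 + 4170 + 4173 + 4179 + 4167 + 4172) / 10 = 41703.0000 / 10 = 4170.3000
R̄ = (41 + 89 + 36 + 54 + 47 + 13 + 64 + 78 + 68 + 33) / 10 = 523.0000 / 10 = 52.3000
LCL = X̄̄ − A₂·R̄ = 4170.3000 − 0.419 × 52.3000 = 4148.3863

4148.39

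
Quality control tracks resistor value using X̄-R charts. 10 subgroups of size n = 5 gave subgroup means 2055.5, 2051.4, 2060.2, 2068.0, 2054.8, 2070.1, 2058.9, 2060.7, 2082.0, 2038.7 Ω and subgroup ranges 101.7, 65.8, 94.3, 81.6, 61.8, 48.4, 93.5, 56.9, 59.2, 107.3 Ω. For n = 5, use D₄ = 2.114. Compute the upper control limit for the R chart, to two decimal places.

R̄ = (101.7 + 65.8 + 94.3 + 81.6 + 61.8 + 48.4 + 93.5 + 56.9 + 59.2 + 107.3) / 10 = 770.5000 / 10 = 77.0500
UCL_R = D₄·R̄ = 2.114 × 77.0500 = 162.8837

162.88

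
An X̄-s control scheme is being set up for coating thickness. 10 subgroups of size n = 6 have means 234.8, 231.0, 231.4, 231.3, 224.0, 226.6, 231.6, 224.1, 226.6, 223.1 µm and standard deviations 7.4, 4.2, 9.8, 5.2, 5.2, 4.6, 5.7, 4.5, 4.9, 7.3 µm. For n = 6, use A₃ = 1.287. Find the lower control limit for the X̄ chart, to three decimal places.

X̄̄ = (234.8 + 231.0 + 231.4 + 231.3 + 224.0 + 226.6 + 231.6 + 224.1 + 226.6 + 223.1) / 10 = 228.4500
s̄ = (7.4 + 4.2 + 9.8 + 5.2 + 5.2 + 4.6 + 5.7 + 4.5 + 4.9 + 7.3) / 10 = 5.8800
LCL = X̄̄ − A₃·s̄ = 228.4500 − 1.287 × 5.8800 = 220.8824

220.882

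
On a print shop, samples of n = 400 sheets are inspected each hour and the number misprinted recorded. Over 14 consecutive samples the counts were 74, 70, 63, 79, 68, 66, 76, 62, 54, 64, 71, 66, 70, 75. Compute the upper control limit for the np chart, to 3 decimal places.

p̄ = Σdᵢ / (k·n) = 958 / (14 × 400) = 0.17107
UCL = np̄ + 3·√(np̄(1−p̄)) = 68.4286 + 3 × √(68.4286×0.82893) = 68.4286 + 3 × 7.5314 = 91.0229

91.023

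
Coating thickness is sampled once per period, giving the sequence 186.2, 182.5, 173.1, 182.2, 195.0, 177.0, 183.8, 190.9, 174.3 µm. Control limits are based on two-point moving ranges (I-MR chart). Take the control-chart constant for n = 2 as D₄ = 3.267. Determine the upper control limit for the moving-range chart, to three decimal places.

34.099

Moving ranges: 3.7, 9.4, 9.1, 12.8, 18.0, 6.8, 7.1, 16.6; M̄R̄ = 83.5000 / 8 = 10.4375
UCL_MR = D₄·M̄R̄ = 3.267 × 10.4375 = 34.0993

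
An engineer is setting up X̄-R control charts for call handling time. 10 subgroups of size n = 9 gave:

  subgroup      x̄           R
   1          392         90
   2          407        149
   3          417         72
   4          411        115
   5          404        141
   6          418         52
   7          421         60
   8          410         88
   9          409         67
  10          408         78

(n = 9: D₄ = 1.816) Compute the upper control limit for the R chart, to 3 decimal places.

165.619

R̄ = (90 + 149 + 72 + 115 + 141 + 52 + 60 + 88 + 67 + 78) / 10 = 912.0000 / 10 = 91.2000
UCL_R = D₄·R̄ = 1.816 × 91.2000 = 165.6192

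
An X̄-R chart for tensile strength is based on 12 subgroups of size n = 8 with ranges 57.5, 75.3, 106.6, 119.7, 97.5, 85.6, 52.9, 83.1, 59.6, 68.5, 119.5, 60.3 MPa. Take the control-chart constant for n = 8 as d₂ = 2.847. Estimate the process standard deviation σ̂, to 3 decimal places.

28.864

R̄ = (57.5 + 75.3 + 106.6 + 119.7 + 97.5 + 85.6 + 52.9 + 83.1 + 59.6 + 68.5 + 119.5 + 60.3) / 12 = 82.1750
σ̂ = R̄ / d₂ = 82.1750 / 2.847 = 28.8637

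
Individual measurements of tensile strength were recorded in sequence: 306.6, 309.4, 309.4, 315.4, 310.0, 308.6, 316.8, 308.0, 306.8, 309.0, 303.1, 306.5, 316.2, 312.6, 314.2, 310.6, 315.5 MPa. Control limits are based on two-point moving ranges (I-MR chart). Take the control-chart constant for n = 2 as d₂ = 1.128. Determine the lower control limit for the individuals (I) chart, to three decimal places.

299.092

X̄ = (306.6 + 309.4 + 309.4 + 315.4 + 310.0 + 308.6 + 316.8 + 308.0 + 306.8 + 309.0 + 303.1 + 306.5 + 316.2 + 312.6 + 314.2 + 310.6 + 315.5) / 17 = 310.5118
Moving ranges: 2.8, 0.0, 6.0, 5.4, 1.4, 8.2, 8.8, 1.2, 2.2, 5.9, 3.4, 9.7, 3.6, 1.6, 3.6, 4.9; M̄R̄ = 68.7000 / 16 = 4.2938
LCL = X̄ − 3·M̄R̄/d₂ = 310.5118 − 3 × 4.2938 / 1.128 = 299.0922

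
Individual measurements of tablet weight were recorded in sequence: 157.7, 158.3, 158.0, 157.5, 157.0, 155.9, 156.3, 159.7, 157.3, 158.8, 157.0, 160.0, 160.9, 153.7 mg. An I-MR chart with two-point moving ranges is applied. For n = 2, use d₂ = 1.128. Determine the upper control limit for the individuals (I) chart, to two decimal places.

X̄ = (157.7 + 158.3 + 158.0 + 157.5 + 157.0 + 155.9 + 156.3 + 159.7 + 157.3 + 158.8 + 157.0 + 160.0 + 160.9 + 153.7) / 14 = 157.7214
Moving ranges: 0.6, 0.3, 0.5, 0.5, 1.1, 0.4, 3.4, 2.4, 1.5, 1.8, 3.0, 0.9, 7.2; M̄R̄ = 23.6000 / 13 = 1.8154
UCL = X̄ + 3·M̄R̄/d₂ = 157.7214 + 3 × 1.8154 / 1.128 = 162.5496

162.55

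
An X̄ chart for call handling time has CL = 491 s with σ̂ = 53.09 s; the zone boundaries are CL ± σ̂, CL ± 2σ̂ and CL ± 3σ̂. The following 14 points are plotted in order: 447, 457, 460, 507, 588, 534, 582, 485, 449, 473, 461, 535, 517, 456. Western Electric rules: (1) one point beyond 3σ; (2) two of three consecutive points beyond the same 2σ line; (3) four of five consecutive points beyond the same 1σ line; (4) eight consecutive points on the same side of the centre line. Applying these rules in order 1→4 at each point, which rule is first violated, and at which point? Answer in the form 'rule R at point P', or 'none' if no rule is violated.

none

Zone of each point (C = within 1σ̂, B = 1σ̂–2σ̂, A = 2σ̂–3σ̂, * = beyond 3σ̂; sign = side of CL): 1:-C, 2:-C, 3:-C, 4:+C, 5:+B, 6:+C, 7:+B, 8:-C, 9:-C, 10:-C, 11:-C, 12:+C, 13:+C, 14:-C
No rule fires across all 14 points.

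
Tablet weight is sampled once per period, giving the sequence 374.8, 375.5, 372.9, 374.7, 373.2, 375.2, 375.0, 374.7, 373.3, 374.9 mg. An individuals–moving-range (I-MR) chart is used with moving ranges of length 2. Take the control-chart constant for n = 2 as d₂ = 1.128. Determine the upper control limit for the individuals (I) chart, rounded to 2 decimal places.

X̄ = (374.8 + 375.5 + 372.9 + 374.7 + 373.2 + 375.2 + 375.0 + 374.7 + 373.3 + 374.9) / 10 = 374.4200
Moving ranges: 0.7, 2.6, 1.8, 1.5, 2.0, 0.2, 0.3, 1.4, 1.6; M̄R̄ = 12.1000 / 9 = 1.3444
UCL = X̄ + 3·M̄R̄/d₂ = 374.4200 + 3 × 1.3444 / 1.128 = 377.9957

378.00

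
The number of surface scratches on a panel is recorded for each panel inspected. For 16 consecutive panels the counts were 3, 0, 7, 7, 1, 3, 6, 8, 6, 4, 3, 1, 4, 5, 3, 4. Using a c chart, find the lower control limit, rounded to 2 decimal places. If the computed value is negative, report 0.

c̄ = (3 + 0 + 7 + 7 + 1 + 3 + 6 + 8 + 6 + 4 + 3 + 1 + 4 + 5 + 3 + 4) / 16 = 65 / 16 = 4.0625
LCL = c̄ − 3√c̄ = 4.0625 − 3 × 2.0156 = -1.9842 → 0 (cannot be negative)

0.00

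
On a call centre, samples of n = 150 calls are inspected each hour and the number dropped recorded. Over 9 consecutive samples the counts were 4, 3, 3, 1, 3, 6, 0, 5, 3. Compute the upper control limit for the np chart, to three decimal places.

p̄ = Σdᵢ / (k·n) = 28 / (9 × 150) = 0.02074
UCL = np̄ + 3·√(np̄(1−p̄)) = 3.1111 + 3 × √(3.1111×0.97926) = 3.1111 + 3 × 1.7454 = 8.3475

8.347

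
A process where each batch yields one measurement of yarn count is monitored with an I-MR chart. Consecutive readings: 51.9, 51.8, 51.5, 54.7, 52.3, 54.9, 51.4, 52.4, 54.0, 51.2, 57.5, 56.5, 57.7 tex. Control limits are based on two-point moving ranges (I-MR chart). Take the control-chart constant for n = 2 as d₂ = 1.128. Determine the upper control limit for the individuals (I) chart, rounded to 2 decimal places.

X̄ = (51.9 + 51.8 + 51.5 + 54.7 + 52.3 + 54.9 + 51.4 + 52.4 + 54.0 + 51.2 + 57.5 + 56.5 + 57.7) / 13 = 53.6769
Moving ranges: 0.1, 0.3, 3.2, 2.4, 2.6, 3.5, 1.0, 1.6, 2.8, 6.3, 1.0, 1.2; M̄R̄ = 26.0000 / 12 = 2.1667
UCL = X̄ + 3·M̄R̄/d₂ = 53.6769 + 3 × 2.1667 / 1.128 = 59.4393

59.44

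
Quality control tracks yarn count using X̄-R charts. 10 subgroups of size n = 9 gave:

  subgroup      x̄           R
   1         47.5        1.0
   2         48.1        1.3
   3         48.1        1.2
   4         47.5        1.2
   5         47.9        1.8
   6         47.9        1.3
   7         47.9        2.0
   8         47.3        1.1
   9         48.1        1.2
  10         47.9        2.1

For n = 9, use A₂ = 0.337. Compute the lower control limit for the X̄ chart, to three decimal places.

X̄̄ = (47.5 + 48.1 + 48.1 + 47.5 + 47.9 + 47.9 + 47.9 + 47.3 + 48.1 + 47.9) / 10 = 478.2000 / 10 = 47.8200
R̄ = (1.0 + 1.3 + 1.2 + 1.2 + 1.8 + 1.3 + 2.0 + 1.1 + 1.2 + 2.1) / 10 = 14.2000 / 10 = 1.4200
LCL = X̄̄ − A₂·R̄ = 47.8200 − 0.337 × 1.4200 = 47.3415

47.341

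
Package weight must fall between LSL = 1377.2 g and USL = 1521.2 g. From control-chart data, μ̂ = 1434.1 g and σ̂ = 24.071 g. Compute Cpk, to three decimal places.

Cpu = (USL − μ̂) / (3σ̂) = (1521.2 − 1434.1) / (3 × 24.071) = 1.2062; Cpl = (μ̂ − LSL) / (3σ̂) = (1434.1 − 1377.2) / (3 × 24.071) = 0.7879; Cpk = min(Cpu, Cpl) = 0.7879

0.788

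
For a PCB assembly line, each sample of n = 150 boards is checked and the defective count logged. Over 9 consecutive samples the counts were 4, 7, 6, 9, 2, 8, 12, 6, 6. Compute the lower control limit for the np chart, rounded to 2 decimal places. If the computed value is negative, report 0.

p̄ = Σdᵢ / (k·n) = 60 / (9 × 150) = 0.04444
LCL = np̄ − 3·√(np̄(1−p̄)) = 6.6667 − 3 × 2.5240 = -0.9052 → 0 (negative, so LCL = 0)

0.00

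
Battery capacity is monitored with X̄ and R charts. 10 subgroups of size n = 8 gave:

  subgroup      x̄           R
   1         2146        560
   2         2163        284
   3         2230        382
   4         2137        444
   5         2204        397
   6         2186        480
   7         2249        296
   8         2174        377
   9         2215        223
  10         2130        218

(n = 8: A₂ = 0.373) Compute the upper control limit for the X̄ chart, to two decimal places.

X̄̄ = (2146 + 2163 + 2230 + 2137 + 2204 + 2186 + 2249 + 2174 + 2215 + 2130) / 10 = 21834.0000 / 10 = 2183.4000
R̄ = (560 + 284 + 382 + 444 + 397 + 480 + 296 + 377 + 223 + 218) / 10 = 3661.0000 / 10 = 366.1000
UCL = X̄̄ + A₂·R̄ = 2183.4000 + 0.373 × 366.1000 = 2319.9553

2319.96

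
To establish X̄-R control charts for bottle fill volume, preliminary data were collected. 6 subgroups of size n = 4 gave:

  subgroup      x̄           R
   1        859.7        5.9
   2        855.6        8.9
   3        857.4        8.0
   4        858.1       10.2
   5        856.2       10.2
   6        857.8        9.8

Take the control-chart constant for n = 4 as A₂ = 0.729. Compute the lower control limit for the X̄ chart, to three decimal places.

X̄̄ = (859.7 + 855.6 + 857.4 + 858.1 + 856.2 + 857.8) / 6 = 5144.8000 / 6 = 857.4667
R̄ = (5.9 + 8.9 + 8.0 + 10.2 + 10.2 + 9.8) / 6 = 53.0000 / 6 = 8.8333
LCL = X̄̄ − A₂·R̄ = 857.4667 − 0.729 × 8.8333 = 851.0272

851.027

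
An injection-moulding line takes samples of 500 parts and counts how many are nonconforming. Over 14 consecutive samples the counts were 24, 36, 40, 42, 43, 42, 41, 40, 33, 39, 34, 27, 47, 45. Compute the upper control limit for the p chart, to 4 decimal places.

p̄ = Σdᵢ / (k·n) = 533 / (14 × 500) = 0.07614
UCL = p̄ + 3·√(p̄(1−p̄)/n) = 0.07614 + 3 × √(0.07614×0.92386/500) = 0.07614 + 3 × 0.01186 = 0.11173

0.1117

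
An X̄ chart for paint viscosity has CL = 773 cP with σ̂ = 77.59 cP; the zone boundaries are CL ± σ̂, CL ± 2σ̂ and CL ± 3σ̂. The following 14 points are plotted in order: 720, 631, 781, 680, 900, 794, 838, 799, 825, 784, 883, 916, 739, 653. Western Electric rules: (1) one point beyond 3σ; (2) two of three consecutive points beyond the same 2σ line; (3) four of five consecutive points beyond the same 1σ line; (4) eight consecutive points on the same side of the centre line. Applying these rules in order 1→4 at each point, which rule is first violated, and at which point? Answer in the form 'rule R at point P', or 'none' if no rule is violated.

Zone of each point (C = within 1σ̂, B = 1σ̂–2σ̂, A = 2σ̂–3σ̂, * = beyond 3σ̂; sign = side of CL): 1:-C, 2:-B, 3:+C, 4:-B, 5:+B, 6:+C, 7:+C, 8:+C, 9:+C, 10:+C, 11:+B, 12:+B, 13:-C, 14:-B
Rule 4 (eight consecutive points on the same side of the centre line) is satisfied at point 12.

rule 4 at point 12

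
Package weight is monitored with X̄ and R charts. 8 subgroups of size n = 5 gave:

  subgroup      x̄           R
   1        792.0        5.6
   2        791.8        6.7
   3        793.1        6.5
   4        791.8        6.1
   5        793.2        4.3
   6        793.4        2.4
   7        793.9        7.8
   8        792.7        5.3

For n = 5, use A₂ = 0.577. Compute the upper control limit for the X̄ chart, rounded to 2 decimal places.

X̄̄ = (792.0 + 791.8 + 793.1 + 791.8 + 793.2 + 793.4 + 793.9 + 792.7) / 8 = 6341.9000 / 8 = 792.7375
R̄ = (5.6 + 6.7 + 6.5 + 6.1 + 4.3 + 2.4 + 7.8 + 5.3) / 8 = 44.7000 / 8 = 5.5875
UCL = X̄̄ + A₂·R̄ = 792.7375 + 0.577 × 5.5875 = 795.9615

795.96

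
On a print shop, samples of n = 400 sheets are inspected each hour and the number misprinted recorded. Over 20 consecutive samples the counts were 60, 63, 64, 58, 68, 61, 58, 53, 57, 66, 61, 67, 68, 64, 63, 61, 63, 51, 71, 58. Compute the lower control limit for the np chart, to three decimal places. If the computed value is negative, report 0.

40.072

p̄ = Σdᵢ / (k·n) = 1235 / (20 × 400) = 0.15438
LCL = np̄ − 3·√(np̄(1−p̄)) = 61.7500 − 3 × 7.2262 = 40.0715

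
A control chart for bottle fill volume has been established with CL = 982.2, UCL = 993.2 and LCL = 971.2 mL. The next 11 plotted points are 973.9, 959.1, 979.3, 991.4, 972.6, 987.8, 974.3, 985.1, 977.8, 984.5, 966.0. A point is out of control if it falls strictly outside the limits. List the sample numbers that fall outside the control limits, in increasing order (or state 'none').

2, 11

Compare each point to [971.2, 993.2]: sample 2 = 959.1 < LCL; sample 11 = 966.0 < LCL.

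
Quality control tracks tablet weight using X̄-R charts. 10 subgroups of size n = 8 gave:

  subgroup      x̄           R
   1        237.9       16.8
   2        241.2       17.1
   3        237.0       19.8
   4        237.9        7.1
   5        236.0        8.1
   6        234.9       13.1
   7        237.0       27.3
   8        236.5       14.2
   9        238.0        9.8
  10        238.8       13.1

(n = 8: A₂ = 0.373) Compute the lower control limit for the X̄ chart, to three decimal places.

232.059

X̄̄ = (237.9 + 241.2 + 237.0 + 237.9 + 236.0 + 234.9 + 237.0 + 236.5 + 238.0 + 238.8) / 10 = 2375.2000 / 10 = 237.5200
R̄ = (16.8 + 17.1 + 19.8 + 7.1 + 8.1 + 13.1 + 27.3 + 14.2 + 9.8 + 13.1) / 10 = 146.4000 / 10 = 14.6400
LCL = X̄̄ − A₂·R̄ = 237.5200 − 0.373 × 14.6400 = 232.0593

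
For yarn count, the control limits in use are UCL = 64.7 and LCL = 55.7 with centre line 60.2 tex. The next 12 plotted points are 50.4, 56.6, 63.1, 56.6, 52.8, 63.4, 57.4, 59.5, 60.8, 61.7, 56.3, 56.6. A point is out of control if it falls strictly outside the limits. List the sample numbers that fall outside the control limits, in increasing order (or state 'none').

Compare each point to [55.7, 64.7]: sample 1 = 50.4 < LCL; sample 5 = 52.8 < LCL.

1, 5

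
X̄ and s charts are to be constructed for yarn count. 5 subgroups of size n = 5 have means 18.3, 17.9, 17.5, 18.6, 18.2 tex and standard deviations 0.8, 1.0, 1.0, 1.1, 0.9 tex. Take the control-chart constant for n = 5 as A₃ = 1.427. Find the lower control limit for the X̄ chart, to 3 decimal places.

16.730

X̄̄ = (18.3 + 17.9 + 17.5 + 18.6 + 18.2) / 5 = 18.1000
s̄ = (0.8 + 1.0 + 1.0 + 1.1 + 0.9) / 5 = 0.9600
LCL = X̄̄ − A₃·s̄ = 18.1000 − 1.427 × 0.9600 = 16.7301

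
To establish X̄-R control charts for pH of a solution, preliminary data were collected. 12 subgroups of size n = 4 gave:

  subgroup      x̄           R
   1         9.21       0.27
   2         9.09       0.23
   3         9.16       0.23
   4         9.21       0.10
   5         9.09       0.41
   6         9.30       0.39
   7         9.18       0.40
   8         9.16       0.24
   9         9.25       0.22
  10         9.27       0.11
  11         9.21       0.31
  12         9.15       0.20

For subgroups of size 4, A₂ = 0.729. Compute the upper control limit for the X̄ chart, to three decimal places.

X̄̄ = (9.21 + 9.09 + 9.16 + 9.21 + 9.09 + 9.30 + 9.18 + 9.16 + 9.25 + 9.27 + 9.21 + 9.15) / 12 = 110.2800 / 12 = 9.1900
R̄ = (0.27 + 0.23 + 0.23 + 0.10 + 0.41 + 0.39 + 0.40 + 0.24 + 0.22 + 0.11 + 0.31 + 0.20) / 12 = 3.1100 / 12 = 0.2592
UCL = X̄̄ + A₂·R̄ = 9.1900 + 0.729 × 0.2592 = 9.3789

9.379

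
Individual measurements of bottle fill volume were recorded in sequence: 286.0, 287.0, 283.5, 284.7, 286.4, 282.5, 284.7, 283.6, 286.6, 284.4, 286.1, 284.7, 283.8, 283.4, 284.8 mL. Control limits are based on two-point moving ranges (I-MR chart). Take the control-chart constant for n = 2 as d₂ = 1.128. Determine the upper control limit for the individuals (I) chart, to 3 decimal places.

289.677

X̄ = (286.0 + 287.0 + 283.5 + 284.7 + 286.4 + 282.5 + 284.7 + 283.6 + 286.6 + 284.4 + 286.1 + 284.7 + 283.8 + 283.4 + 284.8) / 15 = 284.8133
Moving ranges: 1.0, 3.5, 1.2, 1.7, 3.9, 2.2, 1.1, 3.0, 2.2, 1.7, 1.4, 0.9, 0.4, 1.4; M̄R̄ = 25.6000 / 14 = 1.8286
UCL = X̄ + 3·M̄R̄/d₂ = 284.8133 + 3 × 1.8286 / 1.128 = 289.6766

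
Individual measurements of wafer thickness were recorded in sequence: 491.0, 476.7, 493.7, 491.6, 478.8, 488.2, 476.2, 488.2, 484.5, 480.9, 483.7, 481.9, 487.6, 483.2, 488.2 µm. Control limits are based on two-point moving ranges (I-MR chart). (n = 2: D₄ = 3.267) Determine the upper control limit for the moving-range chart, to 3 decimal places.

Moving ranges: 14.3, 17.0, 2.1, 12.8, 9.4, 12.0, 12.0, 3.7, 3.6, 2.8, 1.8, 5.7, 4.4, 5.0; M̄R̄ = 106.6000 / 14 = 7.6143
UCL_MR = D₄·M̄R̄ = 3.267 × 7.6143 = 24.8759

24.876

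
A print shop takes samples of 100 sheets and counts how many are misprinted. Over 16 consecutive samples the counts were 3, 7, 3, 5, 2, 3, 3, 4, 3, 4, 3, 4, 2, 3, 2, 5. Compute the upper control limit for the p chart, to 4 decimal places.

p̄ = Σdᵢ / (k·n) = 56 / (16 × 100) = 0.03500
UCL = p̄ + 3·√(p̄(1−p̄)/n) = 0.03500 + 3 × √(0.03500×0.96500/100) = 0.03500 + 3 × 0.01838 = 0.09013

0.0901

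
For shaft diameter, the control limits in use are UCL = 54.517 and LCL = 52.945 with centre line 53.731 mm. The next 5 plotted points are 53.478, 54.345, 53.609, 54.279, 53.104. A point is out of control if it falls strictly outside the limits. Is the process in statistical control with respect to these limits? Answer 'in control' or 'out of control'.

in control

All 5 points lie within [52.945, 54.517].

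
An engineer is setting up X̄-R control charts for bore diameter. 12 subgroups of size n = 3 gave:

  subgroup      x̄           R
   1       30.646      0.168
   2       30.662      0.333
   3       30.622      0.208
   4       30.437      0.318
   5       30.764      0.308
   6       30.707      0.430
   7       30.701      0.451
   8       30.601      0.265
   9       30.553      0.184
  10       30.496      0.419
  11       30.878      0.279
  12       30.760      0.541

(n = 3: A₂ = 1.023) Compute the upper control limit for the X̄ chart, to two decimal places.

X̄̄ = (30.646 + 30.662 + 30.622 + 30.437 + 30.764 + 30.707 + 30.701 + 30.601 + 30.553 + 30.496 + 30.878 + 30.760) / 12 = 367.8270 / 12 = 30.6522
R̄ = (0.168 + 0.333 + 0.208 + 0.318 + 0.308 + 0.430 + 0.451 + 0.265 + 0.184 + 0.419 + 0.279 + 0.541) / 12 = 3.9040 / 12 = 0.3253
UCL = X̄̄ + A₂·R̄ = 30.6522 + 1.023 × 0.3253 = 30.9851

30.99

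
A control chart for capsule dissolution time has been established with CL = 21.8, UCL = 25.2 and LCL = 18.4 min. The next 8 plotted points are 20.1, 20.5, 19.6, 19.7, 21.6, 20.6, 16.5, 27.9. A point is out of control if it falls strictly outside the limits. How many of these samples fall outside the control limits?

2

Compare each point to [18.4, 25.2]: sample 7 = 16.5 < LCL; sample 8 = 27.9 > UCL.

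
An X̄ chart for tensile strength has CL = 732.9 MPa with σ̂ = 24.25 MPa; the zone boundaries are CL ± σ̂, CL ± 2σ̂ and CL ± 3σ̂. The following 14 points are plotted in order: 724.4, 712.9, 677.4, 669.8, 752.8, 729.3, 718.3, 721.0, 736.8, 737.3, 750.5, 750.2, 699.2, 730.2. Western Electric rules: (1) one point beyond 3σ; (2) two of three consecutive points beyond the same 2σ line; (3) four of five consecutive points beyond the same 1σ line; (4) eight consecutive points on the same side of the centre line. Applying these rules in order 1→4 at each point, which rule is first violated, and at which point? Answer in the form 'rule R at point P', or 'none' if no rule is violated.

Zone of each point (C = within 1σ̂, B = 1σ̂–2σ̂, A = 2σ̂–3σ̂, * = beyond 3σ̂; sign = side of CL): 1:-C, 2:-C, 3:-A, 4:-A, 5:+C, 6:-C, 7:-C, 8:-C, 9:+C, 10:+C, 11:+C, 12:+C, 13:-B, 14:-C
Rule 2 (two of three consecutive points beyond the same 2σ limit) is satisfied at point 4.

rule 2 at point 4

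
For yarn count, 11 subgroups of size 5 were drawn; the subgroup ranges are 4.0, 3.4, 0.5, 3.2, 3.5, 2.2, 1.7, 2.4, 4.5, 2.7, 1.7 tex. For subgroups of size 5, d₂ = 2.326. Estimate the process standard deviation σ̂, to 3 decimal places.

1.165

R̄ = (4.0 + 3.4 + 0.5 + 3.2 + 3.5 + 2.2 + 1.7 + 2.4 + 4.5 + 2.7 + 1.7) / 11 = 2.7091
σ̂ = R̄ / d₂ = 2.7091 / 2.326 = 1.1647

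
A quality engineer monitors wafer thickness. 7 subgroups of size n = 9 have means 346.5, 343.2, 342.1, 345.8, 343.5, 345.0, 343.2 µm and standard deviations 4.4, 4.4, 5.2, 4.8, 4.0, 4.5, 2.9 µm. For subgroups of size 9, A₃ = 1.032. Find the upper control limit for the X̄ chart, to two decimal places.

348.64

X̄̄ = (346.5 + 343.2 + 342.1 + 345.8 + 343.5 + 345.0 + 343.2) / 7 = 344.1857
s̄ = (4.4 + 4.4 + 5.2 + 4.8 + 4.0 + 4.5 + 2.9) / 7 = 4.3143
UCL = X̄̄ + A₃·s̄ = 344.1857 + 1.032 × 4.3143 = 348.6381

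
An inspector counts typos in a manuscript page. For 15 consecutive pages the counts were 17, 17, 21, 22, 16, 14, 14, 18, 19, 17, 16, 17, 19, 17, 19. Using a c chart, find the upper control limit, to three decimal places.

30.095

c̄ = (17 + 17 + 21 + 22 + 16 + 14 + 14 + 18 + 19 + 17 + 16 + 17 + 19 + 17 + 19) / 15 = 263 / 15 = 17.5333
UCL = c̄ + 3√c̄ = 17.5333 + 3 × √17.5333 = 17.5333 + 3 × 4.1873 = 30.0952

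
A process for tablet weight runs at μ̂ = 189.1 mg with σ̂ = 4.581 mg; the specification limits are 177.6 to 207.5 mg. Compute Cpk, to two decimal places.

Cpu = (USL − μ̂) / (3σ̂) = (207.5 − 189.1) / (3 × 4.581) = 1.3389; Cpl = (μ̂ − LSL) / (3σ̂) = (189.1 − 177.6) / (3 × 4.581) = 0.8368; Cpk = min(Cpu, Cpl) = 0.8368

0.84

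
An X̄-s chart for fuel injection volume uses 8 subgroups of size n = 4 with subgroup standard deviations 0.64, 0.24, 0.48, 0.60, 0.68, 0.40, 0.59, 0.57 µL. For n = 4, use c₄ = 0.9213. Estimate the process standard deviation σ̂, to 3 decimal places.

s̄ = (0.64 + 0.24 + 0.48 + 0.60 + 0.68 + 0.40 + 0.59 + 0.57) / 8 = 0.5250
σ̂ = s̄ / c₄ = 0.5250 / 0.9213 = 0.5698

0.570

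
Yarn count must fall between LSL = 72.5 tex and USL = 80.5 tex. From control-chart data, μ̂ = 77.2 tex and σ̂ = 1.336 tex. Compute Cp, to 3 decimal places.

Cp = (USL − LSL) / (6σ̂) = (80.5 − 72.5) / (6 × 1.336) = 8.0000 / 8.0160 = 0.9980

0.998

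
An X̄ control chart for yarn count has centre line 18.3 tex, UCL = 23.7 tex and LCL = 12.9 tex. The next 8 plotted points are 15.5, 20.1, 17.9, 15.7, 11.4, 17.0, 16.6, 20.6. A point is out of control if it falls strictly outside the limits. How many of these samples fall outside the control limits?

Compare each point to [12.9, 23.7]: sample 5 = 11.4 < LCL.

1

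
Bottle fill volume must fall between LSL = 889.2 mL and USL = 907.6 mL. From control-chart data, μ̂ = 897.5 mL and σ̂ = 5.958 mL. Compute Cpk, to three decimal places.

0.464

Cpu = (USL − μ̂) / (3σ̂) = (907.6 − 897.5) / (3 × 5.958) = 0.5651; Cpl = (μ̂ − LSL) / (3σ̂) = (897.5 − 889.2) / (3 × 5.958) = 0.4644; Cpk = min(Cpu, Cpl) = 0.4644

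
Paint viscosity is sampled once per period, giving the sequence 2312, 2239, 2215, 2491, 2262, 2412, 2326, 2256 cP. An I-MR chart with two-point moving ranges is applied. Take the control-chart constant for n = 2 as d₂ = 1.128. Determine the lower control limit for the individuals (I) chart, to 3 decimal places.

1969.140

X̄ = (2312 + 2239 + 2215 + 2491 + 2262 + 2412 + 2326 + 2256) / 8 = 2314.1250
Moving ranges: 73, 24, 276, 229, 150, 86, 70; M̄R̄ = 908.0000 / 7 = 129.7143
LCL = X̄ − 3·M̄R̄/d₂ = 2314.1250 − 3 × 129.7143 / 1.128 = 1969.1402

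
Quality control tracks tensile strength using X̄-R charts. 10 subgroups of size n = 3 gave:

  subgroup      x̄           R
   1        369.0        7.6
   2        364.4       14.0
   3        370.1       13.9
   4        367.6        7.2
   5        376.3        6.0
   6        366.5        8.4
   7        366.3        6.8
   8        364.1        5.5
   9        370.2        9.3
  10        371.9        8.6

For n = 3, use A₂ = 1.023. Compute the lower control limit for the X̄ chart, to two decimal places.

X̄̄ = (369.0 + 364.4 + 370.1 + 367.6 + 376.3 + 366.5 + 366.3 + 364.1 + 370.2 + 371.9) / 10 = 3686.4000 / 10 = 368.6400
R̄ = (7.6 + 14.0 + 13.9 + 7.2 + 6.0 + 8.4 + 6.8 + 5.5 + 9.3 + 8.6) / 10 = 87.3000 / 10 = 8.7300
LCL = X̄̄ − A₂·R̄ = 368.6400 − 1.023 × 8.7300 = 359.7092

359.71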